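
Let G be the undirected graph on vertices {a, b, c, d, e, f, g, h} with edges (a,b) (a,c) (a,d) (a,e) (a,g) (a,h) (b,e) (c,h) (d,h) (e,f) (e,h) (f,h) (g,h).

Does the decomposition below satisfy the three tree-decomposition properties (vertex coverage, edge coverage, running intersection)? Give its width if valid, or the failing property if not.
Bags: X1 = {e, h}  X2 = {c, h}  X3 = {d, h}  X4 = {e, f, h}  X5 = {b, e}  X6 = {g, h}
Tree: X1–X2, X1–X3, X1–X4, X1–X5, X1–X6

A tree decomposition must satisfy three properties: every vertex lies in some bag; for every edge, both endpoints lie together in some bag; and for every vertex, the bags containing it form a connected subtree. Here vertex a appears in no bag, so the decomposition is invalid.

No — vertex a appears in no bag.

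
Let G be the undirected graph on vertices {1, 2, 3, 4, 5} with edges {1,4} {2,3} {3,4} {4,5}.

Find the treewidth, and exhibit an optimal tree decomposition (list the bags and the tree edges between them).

Treewidth 1.
One such decomposition:
Bags: B1 = {1, 4}  B2 = {3, 4}  B3 = {4, 5}  B4 = {2, 3}
Tree: B1–B2, B2–B3, B2–B4

The largest bag has 2 vertices, giving width 1; this decomposition certifies tw(G) ≤ 1. G has an edge, so its treewidth is at least 1. The upper and lower bounds meet at 1, so that is the treewidth.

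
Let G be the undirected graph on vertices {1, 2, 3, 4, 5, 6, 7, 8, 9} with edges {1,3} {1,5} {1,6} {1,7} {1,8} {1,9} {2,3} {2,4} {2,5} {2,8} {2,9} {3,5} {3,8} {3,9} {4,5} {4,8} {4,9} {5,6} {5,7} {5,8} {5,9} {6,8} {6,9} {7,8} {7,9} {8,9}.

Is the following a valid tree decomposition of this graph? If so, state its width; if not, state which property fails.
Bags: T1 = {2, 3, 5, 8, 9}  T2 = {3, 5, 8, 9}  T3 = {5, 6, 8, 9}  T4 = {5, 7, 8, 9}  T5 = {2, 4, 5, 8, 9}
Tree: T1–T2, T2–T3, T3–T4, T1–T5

A tree decomposition must satisfy three properties: every vertex lies in some bag; for every edge, both endpoints lie together in some bag; and for every vertex, the bags containing it form a connected subtree. Here vertex 1 appears in no bag, so the decomposition is invalid.

No — vertex 1 appears in no bag.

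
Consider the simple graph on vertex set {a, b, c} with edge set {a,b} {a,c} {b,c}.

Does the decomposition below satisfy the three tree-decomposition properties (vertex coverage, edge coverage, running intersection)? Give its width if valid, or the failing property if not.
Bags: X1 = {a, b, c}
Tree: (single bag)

Vertex coverage: the bags together contain {a, b, c}, the full vertex set. Edge coverage: each edge of G has both endpoints in at least one bag. Running intersection: for every vertex, the bags containing it form a connected subtree. All three properties hold, so this is a valid tree decomposition of width max|bag| − 1 = 2, and hence tw(G) ≤ 2.

Yes; width 2.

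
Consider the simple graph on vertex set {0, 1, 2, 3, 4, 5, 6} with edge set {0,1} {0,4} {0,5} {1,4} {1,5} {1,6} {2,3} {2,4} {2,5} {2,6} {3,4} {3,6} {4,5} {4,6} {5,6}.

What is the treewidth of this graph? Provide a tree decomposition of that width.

Treewidth 3.
One such decomposition:
Bags: B1 = {2, 3, 4, 6}  B2 = {2, 4, 5, 6}  B3 = {1, 4, 5, 6}  B4 = {0, 1, 4, 5}
Tree: B1–B2, B2–B3, B3–B4

Every bag has size at most 4, so the width is 4 − 1 = 3 and tw(G) ≤ 3. Conversely, {2, 3, 4, 6} is a clique of size 4, and the vertices of any clique must share a bag in every tree decomposition; so some bag has ≥ 4 vertices and tw(G) ≥ 3. Combining the bounds, tw(G) = 3.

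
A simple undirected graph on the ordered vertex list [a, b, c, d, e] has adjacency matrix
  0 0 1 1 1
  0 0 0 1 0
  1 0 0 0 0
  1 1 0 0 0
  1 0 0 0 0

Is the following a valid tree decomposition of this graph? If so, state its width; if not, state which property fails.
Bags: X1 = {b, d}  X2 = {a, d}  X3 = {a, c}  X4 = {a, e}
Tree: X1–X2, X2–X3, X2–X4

Vertex coverage: the bags together contain {a, b, c, d, e}, the full vertex set. Edge coverage: each edge of G has both endpoints in at least one bag. Running intersection: for every vertex, the bags containing it form a connected subtree. All three properties hold, so this is a valid tree decomposition of width max|bag| − 1 = 1, and hence tw(G) ≤ 1.

Yes; width 1.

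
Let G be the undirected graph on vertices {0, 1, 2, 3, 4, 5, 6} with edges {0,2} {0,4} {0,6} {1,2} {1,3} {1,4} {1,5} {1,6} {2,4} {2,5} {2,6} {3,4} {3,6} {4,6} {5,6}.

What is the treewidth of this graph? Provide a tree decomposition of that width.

Treewidth 3.
Bags: B1 = {0, 2, 4, 6}  B2 = {1, 2, 4, 6}  B3 = {1, 3, 4, 6}  B4 = {1, 2, 5, 6}
Tree: B1–B2, B2–B3, B2–B4

Every bag has size at most 4, so the width is 4 − 1 = 3 and tw(G) ≤ 3. Conversely, {0, 2, 4, 6} is a clique of size 4, and the vertices of any clique must share a bag in every tree decomposition; so some bag has ≥ 4 vertices and tw(G) ≥ 3. Combining the bounds, tw(G) = 3.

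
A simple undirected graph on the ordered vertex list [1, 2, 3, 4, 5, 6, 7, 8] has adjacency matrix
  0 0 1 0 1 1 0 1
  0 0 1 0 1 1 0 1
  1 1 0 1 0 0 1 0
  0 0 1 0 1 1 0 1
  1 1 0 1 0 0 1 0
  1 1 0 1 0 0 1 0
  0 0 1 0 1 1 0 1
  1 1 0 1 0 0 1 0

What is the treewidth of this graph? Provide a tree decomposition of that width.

The largest bag has 5 vertices, giving width 4; this decomposition certifies tw(G) ≤ 4. For the lower bound: the 5 vertex sets {4,8}, {2,6}, {1,5}, {3}, {7} are disjoint, each induces a connected subgraph, and every pair is joined by at least one edge of G. Contracting each set to a single vertex therefore yields K_{5} as a minor, and since treewidth is minor-monotone, tw(G) ≥ tw(K_{5}) = 4. Combining the bounds, tw(G) = 4.

Treewidth 4.
One optimal decomposition is:
Bags: B1 = {3, 4, 5, 6, 8}  B2 = {2, 3, 5, 6, 8}  B3 = {1, 3, 5, 6, 8}  B4 = {3, 5, 6, 7, 8}
Tree: B1–B2, B2–B3, B3–B4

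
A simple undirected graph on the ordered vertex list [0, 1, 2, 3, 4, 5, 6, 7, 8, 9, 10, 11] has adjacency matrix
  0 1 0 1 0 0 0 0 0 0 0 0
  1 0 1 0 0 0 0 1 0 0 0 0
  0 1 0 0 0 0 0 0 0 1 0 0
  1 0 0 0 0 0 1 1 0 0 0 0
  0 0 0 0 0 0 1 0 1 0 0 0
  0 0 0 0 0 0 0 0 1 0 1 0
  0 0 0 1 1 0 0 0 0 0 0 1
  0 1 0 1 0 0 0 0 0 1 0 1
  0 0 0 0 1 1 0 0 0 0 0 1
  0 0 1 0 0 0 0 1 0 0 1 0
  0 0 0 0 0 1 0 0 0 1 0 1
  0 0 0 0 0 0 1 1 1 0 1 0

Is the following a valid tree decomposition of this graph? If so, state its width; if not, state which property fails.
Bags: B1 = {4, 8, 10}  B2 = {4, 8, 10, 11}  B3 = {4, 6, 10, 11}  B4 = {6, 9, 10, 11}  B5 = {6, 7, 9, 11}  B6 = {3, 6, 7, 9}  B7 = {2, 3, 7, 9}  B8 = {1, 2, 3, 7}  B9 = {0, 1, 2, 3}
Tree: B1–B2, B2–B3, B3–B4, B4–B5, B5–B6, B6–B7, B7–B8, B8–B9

A tree decomposition must satisfy three properties: every vertex lies in some bag; for every edge, both endpoints lie together in some bag; and for every vertex, the bags containing it form a connected subtree. Here vertex 5 appears in no bag, so the decomposition is invalid.

No — vertex 5 appears in no bag.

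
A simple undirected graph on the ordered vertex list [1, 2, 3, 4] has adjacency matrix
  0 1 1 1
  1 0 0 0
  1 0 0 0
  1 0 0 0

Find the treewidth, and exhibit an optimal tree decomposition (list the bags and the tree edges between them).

Treewidth 1.
Bags: B1 = {1, 2}  B2 = {1, 4}  B3 = {1, 3}
Tree: B1–B2, B1–B3

Every bag has size at most 2, so the width is 2 − 1 = 1 and tw(G) ≤ 1. Any graph with an edge has treewidth ≥ 1, and G has the edge 1–2. Therefore the treewidth is 1.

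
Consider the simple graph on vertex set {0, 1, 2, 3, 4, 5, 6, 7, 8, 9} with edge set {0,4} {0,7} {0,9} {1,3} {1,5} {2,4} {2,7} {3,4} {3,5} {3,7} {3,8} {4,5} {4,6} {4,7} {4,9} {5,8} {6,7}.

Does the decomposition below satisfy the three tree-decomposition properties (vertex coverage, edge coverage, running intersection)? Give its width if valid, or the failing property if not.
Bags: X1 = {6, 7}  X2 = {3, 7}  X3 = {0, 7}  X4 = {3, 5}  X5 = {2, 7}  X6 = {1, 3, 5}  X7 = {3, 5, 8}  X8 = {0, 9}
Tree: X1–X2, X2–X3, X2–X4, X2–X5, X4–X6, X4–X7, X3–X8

No — vertex 4 appears in no bag.

A tree decomposition must satisfy three properties: every vertex lies in some bag; for every edge, both endpoints lie together in some bag; and for every vertex, the bags containing it form a connected subtree. Here vertex 4 appears in no bag, so the decomposition is invalid.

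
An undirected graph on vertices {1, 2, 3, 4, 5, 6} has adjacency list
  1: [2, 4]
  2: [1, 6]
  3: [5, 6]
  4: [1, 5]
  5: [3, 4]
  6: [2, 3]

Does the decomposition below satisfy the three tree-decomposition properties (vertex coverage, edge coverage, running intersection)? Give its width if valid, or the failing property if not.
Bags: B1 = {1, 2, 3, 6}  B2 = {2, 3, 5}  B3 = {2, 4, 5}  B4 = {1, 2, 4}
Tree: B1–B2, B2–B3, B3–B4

No — bags containing vertex 1 are not connected in the tree.

A tree decomposition must satisfy three properties: every vertex lies in some bag; for every edge, both endpoints lie together in some bag; and for every vertex, the bags containing it form a connected subtree. Here bags containing vertex 1 are not connected in the tree, so the decomposition is invalid.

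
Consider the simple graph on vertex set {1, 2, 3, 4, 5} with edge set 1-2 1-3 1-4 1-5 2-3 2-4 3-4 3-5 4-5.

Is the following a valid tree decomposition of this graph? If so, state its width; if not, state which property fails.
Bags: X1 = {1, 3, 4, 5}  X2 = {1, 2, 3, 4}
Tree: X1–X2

Yes; width 3.

Vertex coverage: the bags together contain {1, 2, 3, 4, 5}, the full vertex set. Edge coverage: each edge of G has both endpoints in at least one bag. Running intersection: for every vertex, the bags containing it form a connected subtree. All three properties hold, so this is a valid tree decomposition of width max|bag| − 1 = 3, and hence tw(G) ≤ 3.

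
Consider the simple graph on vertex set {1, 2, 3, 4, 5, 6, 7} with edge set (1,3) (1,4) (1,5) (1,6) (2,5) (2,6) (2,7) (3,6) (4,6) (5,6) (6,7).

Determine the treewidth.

A width-2 tree decomposition is:
Bags: B1 = {1, 5, 6}  B2 = {1, 4, 6}  B3 = {2, 5, 6}  B4 = {2, 6, 7}  B5 = {1, 3, 6}
Tree: B1–B2, B1–B3, B3–B4, B2–B5
Each bag holds 3 vertices, so the decomposition has width 2, which upper-bounds the treewidth. Conversely, {1, 3, 6} is a clique of size 3, and the vertices of any clique must share a bag in every tree decomposition; so some bag has ≥ 3 vertices and tw(G) ≥ 2. The upper and lower bounds meet at 2, so that is the treewidth.

2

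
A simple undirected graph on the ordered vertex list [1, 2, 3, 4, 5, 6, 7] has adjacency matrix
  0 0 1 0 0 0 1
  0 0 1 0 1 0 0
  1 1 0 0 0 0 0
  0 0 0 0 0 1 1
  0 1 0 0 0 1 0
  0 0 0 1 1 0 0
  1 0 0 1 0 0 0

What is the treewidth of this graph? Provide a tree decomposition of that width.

Treewidth 2.
One optimal decomposition is:
Bags: B1 = {4, 5, 6}  B2 = {2, 4, 5}  B3 = {2, 3, 4}  B4 = {1, 3, 4}  B5 = {1, 4, 7}
Tree: B1–B2, B2–B3, B3–B4, B4–B5

Every bag has size at most 3, so the width is 3 − 1 = 2 and tw(G) ≤ 2. For the lower bound, G contains the cycle 4–6–5–2–3–1–7–4, so G is not a forest; only forests have treewidth ≤ 1, hence tw(G) ≥ 2. Therefore the treewidth is 2.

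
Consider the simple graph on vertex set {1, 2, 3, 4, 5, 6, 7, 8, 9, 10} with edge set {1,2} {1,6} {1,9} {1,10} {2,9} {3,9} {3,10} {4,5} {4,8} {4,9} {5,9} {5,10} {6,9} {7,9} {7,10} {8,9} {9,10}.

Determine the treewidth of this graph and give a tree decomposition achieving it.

Treewidth 2.
Bags: B1 = {3, 9, 10}  B2 = {1, 9, 10}  B3 = {1, 2, 9}  B4 = {1, 6, 9}  B5 = {5, 9, 10}  B6 = {7, 9, 10}  B7 = {4, 5, 9}  B8 = {4, 8, 9}
Tree: B1–B2, B2–B3, B2–B4, B1–B5, B5–B6, B5–B7, B7–B8

Each bag holds 3 vertices, so the decomposition has width 2, which upper-bounds the treewidth. On the other hand G contains the 3-clique {1, 2, 9}. A clique must lie in a single bag of any decomposition, so no decomposition can have width below 2. The upper and lower bounds meet at 2, so that is the treewidth.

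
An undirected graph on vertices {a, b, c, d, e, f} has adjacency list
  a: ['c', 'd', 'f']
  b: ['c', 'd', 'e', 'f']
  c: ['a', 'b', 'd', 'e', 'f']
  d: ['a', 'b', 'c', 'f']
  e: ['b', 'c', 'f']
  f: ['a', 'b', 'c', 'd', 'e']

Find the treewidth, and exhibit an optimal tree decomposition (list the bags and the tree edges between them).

Treewidth 3.
One such decomposition:
Bags: B1 = {a, c, d, f}  B2 = {b, c, d, f}  B3 = {b, c, e, f}
Tree: B1–B2, B2–B3

The largest bag has 4 vertices, giving width 3; this decomposition certifies tw(G) ≤ 3. On the other hand G contains the 4-clique {a, c, d, f}. A clique must lie in a single bag of any decomposition, so no decomposition can have width below 3. Hence tw(G) = 3 exactly.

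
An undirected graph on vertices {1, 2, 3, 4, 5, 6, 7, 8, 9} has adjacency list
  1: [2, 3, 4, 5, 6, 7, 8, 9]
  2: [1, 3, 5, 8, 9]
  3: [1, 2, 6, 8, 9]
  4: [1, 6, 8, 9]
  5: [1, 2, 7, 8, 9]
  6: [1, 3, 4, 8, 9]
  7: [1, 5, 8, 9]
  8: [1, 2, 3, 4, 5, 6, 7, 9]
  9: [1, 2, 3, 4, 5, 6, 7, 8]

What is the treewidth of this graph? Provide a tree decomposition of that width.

Treewidth 4.
One such decomposition:
Bags: B1 = {1, 2, 5, 8, 9}  B2 = {1, 5, 7, 8, 9}  B3 = {1, 2, 3, 8, 9}  B4 = {1, 3, 6, 8, 9}  B5 = {1, 4, 6, 8, 9}
Tree: B1–B2, B1–B3, B3–B4, B4–B5

Each bag holds 5 vertices, so the decomposition has width 4, which upper-bounds the treewidth. On the other hand G contains the 5-clique {1, 2, 3, 8, 9}. A clique must lie in a single bag of any decomposition, so no decomposition can have width below 4. Combining the bounds, tw(G) = 4.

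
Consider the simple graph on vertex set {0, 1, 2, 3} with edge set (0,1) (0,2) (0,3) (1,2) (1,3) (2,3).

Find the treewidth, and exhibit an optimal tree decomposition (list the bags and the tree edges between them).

Treewidth 3.
One optimal decomposition is:
Bags: B1 = {0, 1, 2, 3}
Tree: (single bag)

A single bag containing all 4 vertices is trivially a valid decomposition of width 3. On the other hand G contains the 4-clique {0, 1, 2, 3}. A clique must lie in a single bag of any decomposition, so no decomposition can have width below 3. Combining the bounds, tw(G) = 3.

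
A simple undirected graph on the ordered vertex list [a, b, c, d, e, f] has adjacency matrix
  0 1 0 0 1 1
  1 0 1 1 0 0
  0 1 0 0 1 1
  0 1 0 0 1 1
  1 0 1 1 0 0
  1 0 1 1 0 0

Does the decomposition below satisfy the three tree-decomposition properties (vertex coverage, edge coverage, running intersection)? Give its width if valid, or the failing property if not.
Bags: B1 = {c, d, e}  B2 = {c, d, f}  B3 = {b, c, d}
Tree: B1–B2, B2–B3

A tree decomposition must satisfy three properties: every vertex lies in some bag; for every edge, both endpoints lie together in some bag; and for every vertex, the bags containing it form a connected subtree. Here vertex a appears in no bag, so the decomposition is invalid.

No — vertex a appears in no bag.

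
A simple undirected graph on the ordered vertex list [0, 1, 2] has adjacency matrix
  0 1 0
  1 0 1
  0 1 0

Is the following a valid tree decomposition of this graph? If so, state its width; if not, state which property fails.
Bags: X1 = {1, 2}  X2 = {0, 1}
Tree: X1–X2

Yes; width 1.

Vertex coverage: the bags together contain {0, 1, 2}, the full vertex set. Edge coverage: each edge of G has both endpoints in at least one bag. Running intersection: for every vertex, the bags containing it form a connected subtree. All three properties hold, so this is a valid tree decomposition of width max|bag| − 1 = 1, and hence tw(G) ≤ 1.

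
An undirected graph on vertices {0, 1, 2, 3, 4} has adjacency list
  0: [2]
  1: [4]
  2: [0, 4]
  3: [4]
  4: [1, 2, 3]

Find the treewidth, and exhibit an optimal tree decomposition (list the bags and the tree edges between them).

The largest bag has 2 vertices, giving width 1; this decomposition certifies tw(G) ≤ 1. G has an edge, so its treewidth is at least 1. Hence tw(G) = 1 exactly.

Treewidth 1.
One such decomposition:
Bags: B1 = {2, 4}  B2 = {3, 4}  B3 = {1, 4}  B4 = {0, 2}
Tree: B1–B2, B2–B3, B1–B4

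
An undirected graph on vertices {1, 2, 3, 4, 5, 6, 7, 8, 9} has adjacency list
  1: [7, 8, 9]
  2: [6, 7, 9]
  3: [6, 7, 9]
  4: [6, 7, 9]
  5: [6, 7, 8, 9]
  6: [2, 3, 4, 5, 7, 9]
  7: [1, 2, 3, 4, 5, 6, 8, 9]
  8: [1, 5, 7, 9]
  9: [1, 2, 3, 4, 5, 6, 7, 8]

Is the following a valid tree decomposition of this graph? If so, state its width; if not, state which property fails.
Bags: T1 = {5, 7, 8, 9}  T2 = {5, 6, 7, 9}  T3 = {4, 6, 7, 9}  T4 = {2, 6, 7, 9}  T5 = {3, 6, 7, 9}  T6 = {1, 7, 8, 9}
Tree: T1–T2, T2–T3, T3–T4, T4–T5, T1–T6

Every vertex of G appears in some bag (union = {1, 2, 3, 4, 5, 6, 7, 8, 9}); every edge is covered by a bag; and for each vertex v the set of bags containing v is connected in the bag tree. The decomposition is therefore valid. The largest bag has 4 vertices, so the width is 3.

Yes; width 3.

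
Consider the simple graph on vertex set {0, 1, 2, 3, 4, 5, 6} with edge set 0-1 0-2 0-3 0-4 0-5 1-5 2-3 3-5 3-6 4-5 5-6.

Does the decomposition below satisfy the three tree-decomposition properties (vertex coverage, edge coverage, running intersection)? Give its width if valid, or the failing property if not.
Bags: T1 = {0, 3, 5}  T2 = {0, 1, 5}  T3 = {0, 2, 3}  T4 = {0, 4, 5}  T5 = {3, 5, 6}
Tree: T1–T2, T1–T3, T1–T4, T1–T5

Yes; width 2.

Every vertex of G appears in some bag (union = {0, 1, 2, 3, 4, 5, 6}); every edge is covered by a bag; and for each vertex v the set of bags containing v is connected in the bag tree. The decomposition is therefore valid. The largest bag has 3 vertices, so the width is 2.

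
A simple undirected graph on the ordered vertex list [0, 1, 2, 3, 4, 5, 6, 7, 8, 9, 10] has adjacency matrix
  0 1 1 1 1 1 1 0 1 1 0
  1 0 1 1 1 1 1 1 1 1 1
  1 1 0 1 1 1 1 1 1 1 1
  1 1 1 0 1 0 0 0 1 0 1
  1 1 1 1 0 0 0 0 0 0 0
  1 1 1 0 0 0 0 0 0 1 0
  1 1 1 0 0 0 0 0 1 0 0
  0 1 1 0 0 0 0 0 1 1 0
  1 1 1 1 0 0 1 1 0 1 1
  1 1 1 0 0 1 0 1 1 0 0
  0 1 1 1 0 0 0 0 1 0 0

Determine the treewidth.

4

A width-4 tree decomposition is:
Bags: B1 = {0, 1, 2, 3, 8}  B2 = {0, 1, 2, 3, 4}  B3 = {0, 1, 2, 8, 9}  B4 = {0, 1, 2, 6, 8}  B5 = {0, 1, 2, 5, 9}  B6 = {1, 2, 3, 8, 10}  B7 = {1, 2, 7, 8, 9}
Tree: B1–B2, B1–B3, B3–B4, B3–B5, B1–B6, B3–B7
The largest bag has 5 vertices, giving width 4; this decomposition certifies tw(G) ≤ 4. For the lower bound, the 5 vertices {0, 1, 2, 8, 9} are pairwise adjacent, and any tree decomposition puts a clique entirely inside one bag — forcing width ≥ 4. Combining the bounds, tw(G) = 4.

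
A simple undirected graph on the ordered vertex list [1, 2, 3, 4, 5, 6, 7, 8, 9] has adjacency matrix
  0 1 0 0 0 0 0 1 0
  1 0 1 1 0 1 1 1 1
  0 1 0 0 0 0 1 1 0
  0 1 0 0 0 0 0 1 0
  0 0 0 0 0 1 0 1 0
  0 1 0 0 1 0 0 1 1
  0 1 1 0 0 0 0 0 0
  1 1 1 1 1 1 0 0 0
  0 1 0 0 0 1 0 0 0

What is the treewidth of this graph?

2

A width-2 tree decomposition is:
Bags: B1 = {2, 6, 9}  B2 = {2, 6, 8}  B3 = {2, 3, 8}  B4 = {2, 4, 8}  B5 = {5, 6, 8}  B6 = {2, 3, 7}  B7 = {1, 2, 8}
Tree: B1–B2, B2–B3, B3–B4, B2–B5, B3–B6, B3–B7
Each bag holds 3 vertices, so the decomposition has width 2, which upper-bounds the treewidth. For the lower bound, the 3 vertices {1, 2, 8} are pairwise adjacent, and any tree decomposition puts a clique entirely inside one bag — forcing width ≥ 2. The upper and lower bounds meet at 2, so that is the treewidth.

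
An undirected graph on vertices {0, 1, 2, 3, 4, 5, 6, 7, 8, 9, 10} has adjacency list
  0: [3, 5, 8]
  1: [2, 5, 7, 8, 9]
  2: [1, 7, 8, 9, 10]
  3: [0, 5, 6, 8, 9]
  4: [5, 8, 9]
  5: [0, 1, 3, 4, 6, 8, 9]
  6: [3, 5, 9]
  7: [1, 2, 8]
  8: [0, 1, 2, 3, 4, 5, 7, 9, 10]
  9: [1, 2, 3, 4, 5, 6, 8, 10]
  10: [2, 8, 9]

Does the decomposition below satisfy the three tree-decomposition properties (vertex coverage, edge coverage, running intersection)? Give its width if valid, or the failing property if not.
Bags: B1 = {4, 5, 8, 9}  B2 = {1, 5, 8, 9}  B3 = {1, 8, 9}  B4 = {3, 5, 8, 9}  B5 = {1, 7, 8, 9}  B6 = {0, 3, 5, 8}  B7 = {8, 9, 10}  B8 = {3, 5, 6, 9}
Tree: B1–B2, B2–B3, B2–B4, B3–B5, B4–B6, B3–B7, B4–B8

A tree decomposition must satisfy three properties: every vertex lies in some bag; for every edge, both endpoints lie together in some bag; and for every vertex, the bags containing it form a connected subtree. Here vertex 2 appears in no bag, so the decomposition is invalid.

No — vertex 2 appears in no bag.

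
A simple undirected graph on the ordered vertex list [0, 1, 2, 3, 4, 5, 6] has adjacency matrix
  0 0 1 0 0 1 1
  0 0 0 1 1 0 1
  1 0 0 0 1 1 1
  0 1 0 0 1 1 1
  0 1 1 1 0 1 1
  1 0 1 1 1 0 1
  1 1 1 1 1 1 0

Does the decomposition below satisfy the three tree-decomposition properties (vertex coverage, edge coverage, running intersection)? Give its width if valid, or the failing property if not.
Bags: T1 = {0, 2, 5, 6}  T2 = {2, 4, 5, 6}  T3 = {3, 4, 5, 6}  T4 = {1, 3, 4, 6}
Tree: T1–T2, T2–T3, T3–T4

Vertex coverage: the bags together contain {0, 1, 2, 3, 4, 5, 6}, the full vertex set. Edge coverage: each edge of G has both endpoints in at least one bag. Running intersection: for every vertex, the bags containing it form a connected subtree. All three properties hold, so this is a valid tree decomposition of width max|bag| − 1 = 3, and hence tw(G) ≤ 3.

Yes; width 3.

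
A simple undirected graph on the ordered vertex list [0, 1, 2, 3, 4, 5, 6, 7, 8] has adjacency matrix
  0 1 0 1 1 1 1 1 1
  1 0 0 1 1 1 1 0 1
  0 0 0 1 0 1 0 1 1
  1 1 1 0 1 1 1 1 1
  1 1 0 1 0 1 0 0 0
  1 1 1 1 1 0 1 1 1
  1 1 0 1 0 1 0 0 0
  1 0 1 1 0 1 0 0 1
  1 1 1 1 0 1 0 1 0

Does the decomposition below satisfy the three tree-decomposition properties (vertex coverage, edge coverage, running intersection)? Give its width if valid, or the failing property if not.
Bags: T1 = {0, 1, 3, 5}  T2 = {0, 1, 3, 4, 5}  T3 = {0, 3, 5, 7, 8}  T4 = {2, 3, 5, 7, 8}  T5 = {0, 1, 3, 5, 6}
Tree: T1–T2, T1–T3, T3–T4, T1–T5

No — edge (8,1) lies in no bag.

A tree decomposition must satisfy three properties: every vertex lies in some bag; for every edge, both endpoints lie together in some bag; and for every vertex, the bags containing it form a connected subtree. Here edge (8,1) lies in no bag, so the decomposition is invalid.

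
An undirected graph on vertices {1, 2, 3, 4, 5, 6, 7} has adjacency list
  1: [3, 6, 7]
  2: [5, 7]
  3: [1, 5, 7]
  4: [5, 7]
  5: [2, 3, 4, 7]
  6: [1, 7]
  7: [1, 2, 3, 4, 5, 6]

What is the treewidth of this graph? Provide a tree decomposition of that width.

Treewidth 2.
Bags: B1 = {3, 5, 7}  B2 = {1, 3, 7}  B3 = {4, 5, 7}  B4 = {2, 5, 7}  B5 = {1, 6, 7}
Tree: B1–B2, B1–B3, B3–B4, B2–B5

Every bag has size at most 3, so the width is 3 − 1 = 2 and tw(G) ≤ 2. For the lower bound, the 3 vertices {1, 3, 7} are pairwise adjacent, and any tree decomposition puts a clique entirely inside one bag — forcing width ≥ 2. The upper and lower bounds meet at 2, so that is the treewidth.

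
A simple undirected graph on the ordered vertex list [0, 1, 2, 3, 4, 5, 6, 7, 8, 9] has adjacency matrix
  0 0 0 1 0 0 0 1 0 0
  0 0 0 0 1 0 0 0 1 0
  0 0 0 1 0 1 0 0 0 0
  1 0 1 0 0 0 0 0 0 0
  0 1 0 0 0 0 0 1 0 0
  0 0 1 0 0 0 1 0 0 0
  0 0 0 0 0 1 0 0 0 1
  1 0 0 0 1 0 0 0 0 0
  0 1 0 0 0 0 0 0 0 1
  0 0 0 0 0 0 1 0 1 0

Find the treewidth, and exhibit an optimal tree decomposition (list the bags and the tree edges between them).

Each bag holds 3 vertices, so the decomposition has width 2, which upper-bounds the treewidth. Since 2–3–0–7–4–1–8–9–6–5–2 is a cycle in G, G is not acyclic. Forests are exactly the graphs of treewidth ≤ 1, so tw(G) ≥ 2. Therefore the treewidth is 2.

Treewidth 2.
One optimal decomposition is:
Bags: B1 = {0, 2, 3}  B2 = {0, 2, 7}  B3 = {2, 4, 7}  B4 = {1, 2, 4}  B5 = {1, 2, 8}  B6 = {2, 8, 9}  B7 = {2, 6, 9}  B8 = {2, 5, 6}
Tree: B1–B2, B2–B3, B3–B4, B4–B5, B5–B6, B6–B7, B7–B8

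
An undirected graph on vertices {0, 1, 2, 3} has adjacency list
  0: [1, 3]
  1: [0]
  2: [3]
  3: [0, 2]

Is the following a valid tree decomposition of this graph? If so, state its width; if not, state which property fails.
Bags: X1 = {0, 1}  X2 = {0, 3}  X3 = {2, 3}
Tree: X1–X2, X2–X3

Yes; width 1.

Checking the three conditions: (i) the bags cover all of {0, 1, 2, 3}; (ii) for each edge, some bag contains both endpoints; (iii) the bags containing any fixed vertex form a subtree. All hold, so the decomposition is valid with width 2 − 1 = 1.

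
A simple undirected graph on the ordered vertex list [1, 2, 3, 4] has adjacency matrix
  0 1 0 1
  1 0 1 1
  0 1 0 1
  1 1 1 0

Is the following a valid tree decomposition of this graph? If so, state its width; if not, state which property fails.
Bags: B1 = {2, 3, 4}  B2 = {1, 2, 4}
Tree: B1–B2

Vertex coverage: the bags together contain {1, 2, 3, 4}, the full vertex set. Edge coverage: each edge of G has both endpoints in at least one bag. Running intersection: for every vertex, the bags containing it form a connected subtree. All three properties hold, so this is a valid tree decomposition of width max|bag| − 1 = 2, and hence tw(G) ≤ 2.

Yes; width 2.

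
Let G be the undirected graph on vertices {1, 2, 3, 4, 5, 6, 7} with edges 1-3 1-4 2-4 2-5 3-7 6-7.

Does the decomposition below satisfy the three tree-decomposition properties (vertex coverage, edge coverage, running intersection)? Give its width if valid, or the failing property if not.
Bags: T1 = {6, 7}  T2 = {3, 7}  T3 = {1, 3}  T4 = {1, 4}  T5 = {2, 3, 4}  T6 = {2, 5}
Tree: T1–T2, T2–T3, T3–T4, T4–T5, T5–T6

A tree decomposition must satisfy three properties: every vertex lies in some bag; for every edge, both endpoints lie together in some bag; and for every vertex, the bags containing it form a connected subtree. Here bags containing vertex 3 are not connected in the tree, so the decomposition is invalid.

No — bags containing vertex 3 are not connected in the tree.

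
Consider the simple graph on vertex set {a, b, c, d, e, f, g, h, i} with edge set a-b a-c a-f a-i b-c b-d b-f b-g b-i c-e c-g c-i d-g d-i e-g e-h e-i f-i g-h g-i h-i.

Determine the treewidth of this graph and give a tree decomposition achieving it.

Every bag has size at most 4, so the width is 4 − 1 = 3 and tw(G) ≤ 3. On the other hand G contains the 4-clique {e, g, h, i}. A clique must lie in a single bag of any decomposition, so no decomposition can have width below 3. Combining the bounds, tw(G) = 3.

Treewidth 3.
One optimal decomposition is:
Bags: B1 = {b, c, g, i}  B2 = {a, b, c, i}  B3 = {c, e, g, i}  B4 = {e, g, h, i}  B5 = {a, b, f, i}  B6 = {b, d, g, i}
Tree: B1–B2, B1–B3, B3–B4, B2–B5, B1–B6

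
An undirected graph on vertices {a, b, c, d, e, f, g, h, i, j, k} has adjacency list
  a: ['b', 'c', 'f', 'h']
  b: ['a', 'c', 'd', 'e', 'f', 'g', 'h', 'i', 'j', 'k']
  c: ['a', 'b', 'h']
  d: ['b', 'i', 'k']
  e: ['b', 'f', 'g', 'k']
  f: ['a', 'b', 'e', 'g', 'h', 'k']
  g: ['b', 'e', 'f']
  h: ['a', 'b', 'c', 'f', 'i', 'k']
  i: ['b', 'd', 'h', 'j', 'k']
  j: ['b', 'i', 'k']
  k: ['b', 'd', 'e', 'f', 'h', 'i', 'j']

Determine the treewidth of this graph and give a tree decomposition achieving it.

Treewidth 3.
One such decomposition:
Bags: B1 = {b, f, h, k}  B2 = {b, h, i, k}  B3 = {b, i, j, k}  B4 = {a, b, f, h}  B5 = {a, b, c, h}  B6 = {b, e, f, k}  B7 = {b, e, f, g}  B8 = {b, d, i, k}
Tree: B1–B2, B2–B3, B1–B4, B4–B5, B1–B6, B6–B7, B3–B8

Every bag has size at most 4, so the width is 4 − 1 = 3 and tw(G) ≤ 3. Conversely, {b, e, f, g} is a clique of size 4, and the vertices of any clique must share a bag in every tree decomposition; so some bag has ≥ 4 vertices and tw(G) ≥ 3. Therefore the treewidth is 3.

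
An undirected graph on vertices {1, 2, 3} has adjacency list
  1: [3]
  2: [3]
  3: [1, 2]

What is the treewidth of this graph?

A width-1 tree decomposition is:
Bags: B1 = {2, 3}  B2 = {1, 3}
Tree: B1–B2
The largest bag has 2 vertices, giving width 1; this decomposition certifies tw(G) ≤ 1. Any graph with an edge has treewidth ≥ 1, and G has the edge 3–2. Combining the bounds, tw(G) = 1.

1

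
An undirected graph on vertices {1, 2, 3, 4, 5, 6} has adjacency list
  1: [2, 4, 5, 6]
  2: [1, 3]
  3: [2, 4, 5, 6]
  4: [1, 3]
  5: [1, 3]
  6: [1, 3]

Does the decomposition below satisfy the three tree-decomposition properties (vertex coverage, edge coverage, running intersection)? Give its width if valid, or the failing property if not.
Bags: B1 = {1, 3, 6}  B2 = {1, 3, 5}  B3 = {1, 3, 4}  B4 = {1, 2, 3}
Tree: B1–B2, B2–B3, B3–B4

Yes; width 2.

Checking the three conditions: (i) the bags cover all of {1, 2, 3, 4, 5, 6}; (ii) for each edge, some bag contains both endpoints; (iii) the bags containing any fixed vertex form a subtree. All hold, so the decomposition is valid with width 3 − 1 = 2.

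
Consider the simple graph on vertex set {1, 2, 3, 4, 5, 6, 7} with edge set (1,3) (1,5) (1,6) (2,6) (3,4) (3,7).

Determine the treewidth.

A width-1 tree decomposition is:
Bags: B1 = {1, 3}  B2 = {1, 6}  B3 = {2, 6}  B4 = {3, 7}  B5 = {3, 4}  B6 = {1, 5}
Tree: B1–B2, B2–B3, B1–B4, B1–B5, B1–B6
Each bag holds 2 vertices, so the decomposition has width 1, which upper-bounds the treewidth. Since G has at least one edge (e.g. 3–1), it is not an edgeless graph, so tw(G) ≥ 1. The upper and lower bounds meet at 1, so that is the treewidth.

1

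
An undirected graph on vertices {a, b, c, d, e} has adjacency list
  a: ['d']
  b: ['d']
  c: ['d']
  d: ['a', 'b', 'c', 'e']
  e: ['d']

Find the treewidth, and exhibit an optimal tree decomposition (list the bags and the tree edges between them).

Each bag holds 2 vertices, so the decomposition has width 1, which upper-bounds the treewidth. Since G has at least one edge (e.g. c–d), it is not an edgeless graph, so tw(G) ≥ 1. Combining the bounds, tw(G) = 1.

Treewidth 1.
One such decomposition:
Bags: B1 = {c, d}  B2 = {a, d}  B3 = {d, e}  B4 = {b, d}
Tree: B1–B2, B1–B3, B2–B4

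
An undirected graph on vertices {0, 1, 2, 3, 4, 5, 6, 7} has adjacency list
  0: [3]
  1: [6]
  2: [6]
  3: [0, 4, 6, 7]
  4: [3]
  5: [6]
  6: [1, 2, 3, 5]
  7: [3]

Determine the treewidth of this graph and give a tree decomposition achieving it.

Treewidth 1.
Bags: B1 = {3, 4}  B2 = {3, 7}  B3 = {3, 6}  B4 = {0, 3}  B5 = {1, 6}  B6 = {2, 6}  B7 = {5, 6}
Tree: B1–B2, B1–B3, B2–B4, B3–B5, B5–B6, B5–B7

Every bag has size at most 2, so the width is 2 − 1 = 1 and tw(G) ≤ 1. Since G has at least one edge (e.g. 3–4), it is not an edgeless graph, so tw(G) ≥ 1. The upper and lower bounds meet at 1, so that is the treewidth.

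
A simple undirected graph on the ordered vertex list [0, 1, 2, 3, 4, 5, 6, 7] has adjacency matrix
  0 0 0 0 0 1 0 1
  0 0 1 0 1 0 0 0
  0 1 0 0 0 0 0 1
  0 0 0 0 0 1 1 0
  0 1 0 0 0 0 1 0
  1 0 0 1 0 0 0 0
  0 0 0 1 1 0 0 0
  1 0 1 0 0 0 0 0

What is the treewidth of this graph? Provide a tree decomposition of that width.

Treewidth 2.
Bags: B1 = {3, 5, 6}  B2 = {0, 5, 6}  B3 = {0, 6, 7}  B4 = {2, 6, 7}  B5 = {1, 2, 6}  B6 = {1, 4, 6}
Tree: B1–B2, B2–B3, B3–B4, B4–B5, B5–B6

The largest bag has 3 vertices, giving width 2; this decomposition certifies tw(G) ≤ 2. For the lower bound, G contains the cycle 6–3–5–0–7–2–1–4–6, so G is not a forest; only forests have treewidth ≤ 1, hence tw(G) ≥ 2. The upper and lower bounds meet at 2, so that is the treewidth.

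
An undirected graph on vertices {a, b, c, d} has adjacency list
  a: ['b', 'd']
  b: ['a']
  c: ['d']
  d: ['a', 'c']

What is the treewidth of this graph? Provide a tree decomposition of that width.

Treewidth 1.
One such decomposition:
Bags: B1 = {c, d}  B2 = {a, d}  B3 = {a, b}
Tree: B1–B2, B2–B3

Every bag has size at most 2, so the width is 2 − 1 = 1 and tw(G) ≤ 1. Since G has at least one edge (e.g. d–c), it is not an edgeless graph, so tw(G) ≥ 1. Hence tw(G) = 1 exactly.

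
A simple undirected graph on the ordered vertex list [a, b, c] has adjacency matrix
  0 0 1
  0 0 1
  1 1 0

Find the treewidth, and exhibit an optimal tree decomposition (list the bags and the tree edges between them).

Each bag holds 2 vertices, so the decomposition has width 1, which upper-bounds the treewidth. Any graph with an edge has treewidth ≥ 1, and G has the edge c–b. Hence tw(G) = 1 exactly.

Treewidth 1.
Bags: B1 = {b, c}  B2 = {a, c}
Tree: B1–B2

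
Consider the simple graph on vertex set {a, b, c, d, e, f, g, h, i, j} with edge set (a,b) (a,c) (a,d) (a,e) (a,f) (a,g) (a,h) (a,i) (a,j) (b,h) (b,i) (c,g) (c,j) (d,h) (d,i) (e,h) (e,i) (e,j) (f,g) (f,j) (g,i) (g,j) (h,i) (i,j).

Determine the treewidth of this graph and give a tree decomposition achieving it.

The largest bag has 4 vertices, giving width 3; this decomposition certifies tw(G) ≤ 3. On the other hand G contains the 4-clique {a, c, g, j}. A clique must lie in a single bag of any decomposition, so no decomposition can have width below 3. Hence tw(G) = 3 exactly.

Treewidth 3.
One such decomposition:
Bags: B1 = {a, e, h, i}  B2 = {a, d, h, i}  B3 = {a, b, h, i}  B4 = {a, e, i, j}  B5 = {a, g, i, j}  B6 = {a, c, g, j}  B7 = {a, f, g, j}
Tree: B1–B2, B2–B3, B1–B4, B4–B5, B5–B6, B5–B7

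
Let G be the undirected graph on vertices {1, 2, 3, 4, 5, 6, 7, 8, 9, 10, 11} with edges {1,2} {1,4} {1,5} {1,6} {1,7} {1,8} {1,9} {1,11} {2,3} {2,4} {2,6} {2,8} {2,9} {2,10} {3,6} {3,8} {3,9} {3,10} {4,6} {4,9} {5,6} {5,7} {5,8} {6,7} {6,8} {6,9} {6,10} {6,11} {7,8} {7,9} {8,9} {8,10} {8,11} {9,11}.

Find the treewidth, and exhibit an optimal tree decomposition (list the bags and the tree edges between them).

Each bag holds 5 vertices, so the decomposition has width 4, which upper-bounds the treewidth. Conversely, {1, 2, 6, 8, 9} is a clique of size 5, and the vertices of any clique must share a bag in every tree decomposition; so some bag has ≥ 5 vertices and tw(G) ≥ 4. The upper and lower bounds meet at 4, so that is the treewidth.

Treewidth 4.
One such decomposition:
Bags: B1 = {2, 3, 6, 8, 9}  B2 = {1, 2, 6, 8, 9}  B3 = {1, 6, 8, 9, 11}  B4 = {2, 3, 6, 8, 10}  B5 = {1, 2, 4, 6, 9}  B6 = {1, 6, 7, 8, 9}  B7 = {1, 5, 6, 7, 8}
Tree: B1–B2, B2–B3, B1–B4, B2–B5, B2–B6, B6–B7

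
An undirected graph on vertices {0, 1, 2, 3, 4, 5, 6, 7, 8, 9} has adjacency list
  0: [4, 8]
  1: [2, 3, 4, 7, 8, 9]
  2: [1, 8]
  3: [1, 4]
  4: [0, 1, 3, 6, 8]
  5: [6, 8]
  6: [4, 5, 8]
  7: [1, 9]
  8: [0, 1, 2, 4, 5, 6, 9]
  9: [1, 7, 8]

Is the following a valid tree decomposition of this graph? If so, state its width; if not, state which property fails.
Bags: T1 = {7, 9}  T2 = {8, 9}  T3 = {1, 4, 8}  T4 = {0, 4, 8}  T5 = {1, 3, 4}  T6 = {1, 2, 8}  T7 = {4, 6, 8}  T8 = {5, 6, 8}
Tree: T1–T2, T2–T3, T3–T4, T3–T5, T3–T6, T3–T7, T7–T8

A tree decomposition must satisfy three properties: every vertex lies in some bag; for every edge, both endpoints lie together in some bag; and for every vertex, the bags containing it form a connected subtree. Here edge (1,9) lies in no bag, so the decomposition is invalid.

No — edge (1,9) lies in no bag.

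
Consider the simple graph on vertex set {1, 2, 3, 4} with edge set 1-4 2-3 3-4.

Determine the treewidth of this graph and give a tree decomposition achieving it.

Each bag holds 2 vertices, so the decomposition has width 1, which upper-bounds the treewidth. Since G has at least one edge (e.g. 2–3), it is not an edgeless graph, so tw(G) ≥ 1. The upper and lower bounds meet at 1, so that is the treewidth.

Treewidth 1.
One such decomposition:
Bags: B1 = {2, 3}  B2 = {3, 4}  B3 = {1, 4}
Tree: B1–B2, B2–B3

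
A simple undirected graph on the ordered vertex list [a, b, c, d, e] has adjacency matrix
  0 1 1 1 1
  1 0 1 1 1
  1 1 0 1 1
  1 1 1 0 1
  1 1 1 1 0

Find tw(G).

4

A width-4 tree decomposition is:
Bags: B1 = {a, b, c, d, e}
Tree: (single bag)
With just one bag of size 5, the width is 5 − 1 = 4, so tw(G) ≤ 4. Conversely, {a, b, c, d, e} is a clique of size 5, and the vertices of any clique must share a bag in every tree decomposition; so some bag has ≥ 5 vertices and tw(G) ≥ 4. The upper and lower bounds meet at 4, so that is the treewidth.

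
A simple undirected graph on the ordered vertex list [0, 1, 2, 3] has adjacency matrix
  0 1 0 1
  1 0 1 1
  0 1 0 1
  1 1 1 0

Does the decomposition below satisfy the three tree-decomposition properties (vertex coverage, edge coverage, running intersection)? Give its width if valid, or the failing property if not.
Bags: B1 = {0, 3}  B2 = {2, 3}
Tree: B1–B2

No — vertex 1 appears in no bag.

A tree decomposition must satisfy three properties: every vertex lies in some bag; for every edge, both endpoints lie together in some bag; and for every vertex, the bags containing it form a connected subtree. Here vertex 1 appears in no bag, so the decomposition is invalid.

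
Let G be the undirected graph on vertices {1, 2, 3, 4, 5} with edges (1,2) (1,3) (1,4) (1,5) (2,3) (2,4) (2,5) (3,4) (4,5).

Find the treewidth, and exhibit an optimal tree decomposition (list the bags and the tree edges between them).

Every bag has size at most 4, so the width is 4 − 1 = 3 and tw(G) ≤ 3. For the lower bound, the 4 vertices {1, 2, 3, 4} are pairwise adjacent, and any tree decomposition puts a clique entirely inside one bag — forcing width ≥ 3. Therefore the treewidth is 3.

Treewidth 3.
One optimal decomposition is:
Bags: B1 = {1, 2, 3, 4}  B2 = {1, 2, 4, 5}
Tree: B1–B2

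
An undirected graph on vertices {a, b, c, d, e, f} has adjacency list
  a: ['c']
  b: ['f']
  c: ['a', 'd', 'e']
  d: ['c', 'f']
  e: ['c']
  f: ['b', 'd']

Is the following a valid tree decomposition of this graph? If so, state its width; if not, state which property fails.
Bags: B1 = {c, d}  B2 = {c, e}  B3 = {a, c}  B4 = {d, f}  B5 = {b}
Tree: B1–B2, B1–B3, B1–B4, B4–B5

No — edge (f,b) lies in no bag.

A tree decomposition must satisfy three properties: every vertex lies in some bag; for every edge, both endpoints lie together in some bag; and for every vertex, the bags containing it form a connected subtree. Here edge (f,b) lies in no bag, so the decomposition is invalid.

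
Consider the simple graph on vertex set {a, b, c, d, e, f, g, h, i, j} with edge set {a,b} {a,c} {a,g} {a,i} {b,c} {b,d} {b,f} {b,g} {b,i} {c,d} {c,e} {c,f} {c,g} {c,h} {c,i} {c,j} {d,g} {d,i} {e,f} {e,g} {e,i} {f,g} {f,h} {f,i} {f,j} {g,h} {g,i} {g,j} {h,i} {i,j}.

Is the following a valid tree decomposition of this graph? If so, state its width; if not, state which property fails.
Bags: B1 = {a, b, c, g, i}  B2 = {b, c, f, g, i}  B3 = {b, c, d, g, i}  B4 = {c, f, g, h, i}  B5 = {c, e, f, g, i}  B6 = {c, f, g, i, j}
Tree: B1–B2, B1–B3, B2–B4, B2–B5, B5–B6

Checking the three conditions: (i) the bags cover all of {a, b, c, d, e, f, g, h, i, j}; (ii) for each edge, some bag contains both endpoints; (iii) the bags containing any fixed vertex form a subtree. All hold, so the decomposition is valid with width 5 − 1 = 4.

Yes; width 4.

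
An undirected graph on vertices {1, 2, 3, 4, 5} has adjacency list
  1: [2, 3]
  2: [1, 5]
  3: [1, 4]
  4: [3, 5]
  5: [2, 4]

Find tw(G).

2

A width-2 tree decomposition is:
Bags: B1 = {2, 4, 5}  B2 = {1, 2, 4}  B3 = {1, 3, 4}
Tree: B1–B2, B2–B3
Each bag holds 3 vertices, so the decomposition has width 2, which upper-bounds the treewidth. Since 4–5–2–1–3–4 is a cycle in G, G is not acyclic. Forests are exactly the graphs of treewidth ≤ 1, so tw(G) ≥ 2. Combining the bounds, tw(G) = 2.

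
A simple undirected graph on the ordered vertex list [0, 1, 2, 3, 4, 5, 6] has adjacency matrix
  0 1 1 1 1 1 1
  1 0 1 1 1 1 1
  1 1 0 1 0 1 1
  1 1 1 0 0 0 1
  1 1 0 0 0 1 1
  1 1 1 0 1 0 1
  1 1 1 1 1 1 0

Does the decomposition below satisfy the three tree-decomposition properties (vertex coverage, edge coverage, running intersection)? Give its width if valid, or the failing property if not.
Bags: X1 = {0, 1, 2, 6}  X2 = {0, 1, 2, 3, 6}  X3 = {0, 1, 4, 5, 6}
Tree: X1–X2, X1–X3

No — edge (5,2) lies in no bag.

A tree decomposition must satisfy three properties: every vertex lies in some bag; for every edge, both endpoints lie together in some bag; and for every vertex, the bags containing it form a connected subtree. Here edge (5,2) lies in no bag, so the decomposition is invalid.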